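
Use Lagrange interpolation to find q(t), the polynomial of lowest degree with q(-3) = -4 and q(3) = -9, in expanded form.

q(t) = -(5/6)t - 13/2

Build the Lagrange basis polynomials:
L_0(t) = (t - 3) / [-6] = -(1/6)t + 1/2
L_1(t) = (t + 3) / [6] = (1/6)t + 1/2
q(t) = (-4)·L_0 + (-9)·L_1
  (-4)·L_0(t) = (2/3)t - 2
  (-9)·L_1(t) = -(3/2)t - 9/2
Adding term by term: -(5/6)t - 13/2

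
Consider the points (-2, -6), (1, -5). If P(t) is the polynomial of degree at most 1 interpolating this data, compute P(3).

-13/3

Evaluate each Lagrange basis at t = 3:
L_0(3) = (2)/[(-3)] = -2/3
L_1(3) = (5)/[(3)] = 5/3
Sum: (-6)·(-2/3) + (-5)·(5/3) = -13/3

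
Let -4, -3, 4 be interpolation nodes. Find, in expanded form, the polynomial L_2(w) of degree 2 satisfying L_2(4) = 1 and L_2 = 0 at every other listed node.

L_2(w) = (1/56)w^2 + (1/8)w + 3/14

L_2(w) = (w + 4)(w + 3) / [(8)·(7)]
       = (w^2 + 7w + 12) / (56)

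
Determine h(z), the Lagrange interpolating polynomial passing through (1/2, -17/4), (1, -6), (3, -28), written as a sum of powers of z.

L_0(z) = (z - 1)(z - 3) / [5/4] = (4/5)z^2 - (16/5)z + 12/5
L_1(z) = (z - 1/2)(z - 3) / [-1] = -z^2 + (7/2)z - 3/2
L_2(z) = (z - 1/2)(z - 1) / [5] = (1/5)z^2 - (3/10)z + 1/10
h(z) = (-17/4)·L_0 + (-6)·L_1 + (-28)·L_2
  (-17/4)·L_0(z) = -(17/5)z^2 + (68/5)z - 51/5
  (-6)·L_1(z) = 6z^2 - 21z + 9
  (-28)·L_2(z) = -(28/5)z^2 + (42/5)z - 14/5
Adding term by term: -3z^2 + z - 4

h(z) = -3z^2 + z - 4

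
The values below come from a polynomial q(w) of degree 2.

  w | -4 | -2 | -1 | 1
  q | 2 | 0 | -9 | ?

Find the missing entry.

-43

The 3 known values determine q uniquely (degree ≤ 2).
L_0(1) = (3)·(2)/[(-2)·(-3)] = 1
L_1(1) = (5)·(2)/[(2)·(-1)] = -5
L_2(1) = (5)·(3)/[(3)·(1)] = 5
Sum: 2·(1) + 0 + (-9)·(5) = -43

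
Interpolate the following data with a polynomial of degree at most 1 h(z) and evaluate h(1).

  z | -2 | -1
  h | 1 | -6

-20

Evaluate each Lagrange basis at z = 1:
L_0(1) = (2)/[(-1)] = -2
L_1(1) = (3)/[(1)] = 3
Sum: 1·(-2) + (-6)·(3) = -20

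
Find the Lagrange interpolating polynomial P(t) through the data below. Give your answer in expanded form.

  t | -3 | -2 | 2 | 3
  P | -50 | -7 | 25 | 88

P(t) = 3t^3 + 2t^2 - 4t + 1

Build the Lagrange basis polynomials:
L_0(t) = (t + 2)(t - 2)(t - 3) / [-30] = -(1/30)t^3 + (1/10)t^2 + (2/15)t - 2/5
L_1(t) = (t + 3)(t - 2)(t - 3) / [20] = (1/20)t^3 - (1/10)t^2 - (9/20)t + 9/10
L_2(t) = (t + 3)(t + 2)(t - 3) / [-20] = -(1/20)t^3 - (1/10)t^2 + (9/20)t + 9/10
L_3(t) = (t + 3)(t + 2)(t - 2) / [30] = (1/30)t^3 + (1/10)t^2 - (2/15)t - 2/5
P(t) = (-50)·L_0 + (-7)·L_1 + 25·L_2 + 88·L_3
  (-50)·L_0(t) = (5/3)t^3 - 5t^2 - (20/3)t + 20
  (-7)·L_1(t) = -(7/20)t^3 + (7/10)t^2 + (63/20)t - 63/10
  25·L_2(t) = -(5/4)t^3 - (5/2)t^2 + (45/4)t + 45/2
  88·L_3(t) = (44/15)t^3 + (44/5)t^2 - (176/15)t - 176/5
Adding term by term: 3t^3 + 2t^2 - 4t + 1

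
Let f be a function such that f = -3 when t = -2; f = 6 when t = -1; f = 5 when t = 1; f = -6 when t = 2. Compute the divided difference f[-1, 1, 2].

-7/2

f[-1,1] = (5 - 6) / (1 - (-1)) = -1/2
f[1,2] = (-6 - 5) / (2 - 1) = -11
f[-1,1,2] = (-11 - (-1/2)) / (2 - (-1)) = -7/2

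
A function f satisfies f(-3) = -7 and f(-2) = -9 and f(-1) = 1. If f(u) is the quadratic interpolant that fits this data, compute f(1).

L_0(1) = (3)·(2)/[(-1)·(-2)] = 3
L_1(1) = (4)·(2)/[(1)·(-1)] = -8
L_2(1) = (4)·(3)/[(2)·(1)] = 6
Sum: (-7)·(3) + (-9)·(-8) + 1·(6) = 57

57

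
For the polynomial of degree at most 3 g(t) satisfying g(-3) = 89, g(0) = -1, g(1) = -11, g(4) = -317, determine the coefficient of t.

L_0(t) = t(t - 1)(t - 4) / [-84] = -(1/84)t^3 + (5/84)t^2 - (1/21)t
L_1(t) = (t + 3)(t - 1)(t - 4) / [12] = (1/12)t^3 - (1/6)t^2 - (11/12)t + 1
L_2(t) = (t + 3)t(t - 4) / [-12] = -(1/12)t^3 + (1/12)t^2 + t
L_3(t) = (t + 3)t(t - 1) / [84] = (1/84)t^3 + (1/42)t^2 - (1/28)t
g(t) = 89·L_0 + (-1)·L_1 + (-11)·L_2 + (-317)·L_3
Only the coefficient of t is needed; take it from each L_i and combine:
89·(-1/21) + (-1)·(-11/12) + (-11)·(1) + (-317)·(-1/28) = -3

-3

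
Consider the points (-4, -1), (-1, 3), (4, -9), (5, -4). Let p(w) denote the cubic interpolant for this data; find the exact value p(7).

Evaluate each Lagrange basis at w = 7:
L_0(7) = (8)·(3)·(2)/[(-3)·(-8)·(-9)] = -2/9
L_1(7) = (11)·(3)·(2)/[(3)·(-5)·(-6)] = 11/15
L_2(7) = (11)·(8)·(2)/[(8)·(5)·(-1)] = -22/5
L_3(7) = (11)·(8)·(3)/[(9)·(6)·(1)] = 44/9
Sum: (-1)·(-2/9) + 3·(11/15) + (-9)·(-22/5) + (-4)·(44/9) = 337/15

337/15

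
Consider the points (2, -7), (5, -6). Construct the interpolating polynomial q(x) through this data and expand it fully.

Build the Lagrange basis polynomials:
L_0(x) = (x - 5) / [-3] = -(1/3)x + 5/3
L_1(x) = (x - 2) / [3] = (1/3)x - 2/3
q(x) = (-7)·L_0 + (-6)·L_1
  (-7)·L_0(x) = (7/3)x - 35/3
  (-6)·L_1(x) = -2x + 4
Adding term by term: (1/3)x - 23/3

q(x) = (1/3)x - 23/3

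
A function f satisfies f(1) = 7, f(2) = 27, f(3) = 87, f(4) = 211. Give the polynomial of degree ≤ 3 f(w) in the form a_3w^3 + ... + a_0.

f(w) = 4w^3 - 4w^2 + 4w + 3

Build the Lagrange basis polynomials:
L_0(w) = (w - 2)(w - 3)(w - 4) / [-6] = -(1/6)w^3 + (3/2)w^2 - (13/3)w + 4
L_1(w) = (w - 1)(w - 3)(w - 4) / [2] = (1/2)w^3 - 4w^2 + (19/2)w - 6
L_2(w) = (w - 1)(w - 2)(w - 4) / [-2] = -(1/2)w^3 + (7/2)w^2 - 7w + 4
L_3(w) = (w - 1)(w - 2)(w - 3) / [6] = (1/6)w^3 - w^2 + (11/6)w - 1
f(w) = 7·L_0 + 27·L_1 + 87·L_2 + 211·L_3
  7·L_0(w) = -(7/6)w^3 + (21/2)w^2 - (91/3)w + 28
  27·L_1(w) = (27/2)w^3 - 108w^2 + (513/2)w - 162
  87·L_2(w) = -(87/2)w^3 + (609/2)w^2 - 609w + 348
  211·L_3(w) = (211/6)w^3 - 211w^2 + (2321/6)w - 211
Adding term by term: 4w^3 - 4w^2 + 4w + 3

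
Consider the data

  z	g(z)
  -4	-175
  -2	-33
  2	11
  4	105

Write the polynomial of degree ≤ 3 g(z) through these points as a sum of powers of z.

g(z) = 2z^3 - 2z^2 + 3z - 3

L_0(z) = (z + 2)(z - 2)(z - 4) / [-96] = -(1/96)z^3 + (1/24)z^2 + (1/24)z - 1/6
L_1(z) = (z + 4)(z - 2)(z - 4) / [48] = (1/48)z^3 - (1/24)z^2 - (1/3)z + 2/3
L_2(z) = (z + 4)(z + 2)(z - 4) / [-48] = -(1/48)z^3 - (1/24)z^2 + (1/3)z + 2/3
L_3(z) = (z + 4)(z + 2)(z - 2) / [96] = (1/96)z^3 + (1/24)z^2 - (1/24)z - 1/6
g(z) = (-175)·L_0 + (-33)·L_1 + 11·L_2 + 105·L_3
  (-175)·L_0(z) = (175/96)z^3 - (175/24)z^2 - (175/24)z + 175/6
  (-33)·L_1(z) = -(11/16)z^3 + (11/8)z^2 + 11z - 22
  11·L_2(z) = -(11/48)z^3 - (11/24)z^2 + (11/3)z + 22/3
  105·L_3(z) = (35/32)z^3 + (35/8)z^2 - (35/8)z - 35/2
Adding term by term: 2z^3 - 2z^2 + 3z - 3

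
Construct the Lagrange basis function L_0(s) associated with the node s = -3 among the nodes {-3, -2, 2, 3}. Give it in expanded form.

L_0(s) = (s + 2)(s - 2)(s - 3) / [(-1)·(-5)·(-6)]
       = (s^3 - 3s^2 - 4s + 12) / (-30)

L_0(s) = -(1/30)s^3 + (1/10)s^2 + (2/15)s - 2/5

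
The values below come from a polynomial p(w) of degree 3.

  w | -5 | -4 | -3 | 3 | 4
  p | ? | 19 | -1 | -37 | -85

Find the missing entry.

59

The 4 known values determine p uniquely (degree ≤ 3).
L_0(-5) = (-2)·(-8)·(-9)/[(-1)·(-7)·(-8)] = 18/7
L_1(-5) = (-1)·(-8)·(-9)/[(1)·(-6)·(-7)] = -12/7
L_2(-5) = (-1)·(-2)·(-9)/[(7)·(6)·(-1)] = 3/7
L_3(-5) = (-1)·(-2)·(-8)/[(8)·(7)·(1)] = -2/7
Sum: 19·(18/7) + (-1)·(-12/7) + (-37)·(3/7) + (-85)·(-2/7) = 59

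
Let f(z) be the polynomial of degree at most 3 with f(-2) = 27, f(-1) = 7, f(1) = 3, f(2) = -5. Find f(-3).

75

Using Newton's divided-difference form:
f[-2,-1] = (7 - 27) / (-1 - (-2)) = -20
f[-1,1] = (3 - 7) / (1 - (-1)) = -2
f[1,2] = (-5 - 3) / (2 - 1) = -8
f[-2,-1,1] = (-2 - (-20)) / (1 - (-2)) = 6
f[-1,1,2] = (-8 - (-2)) / (2 - (-1)) = -2
f[-2,-1,1,2] = (-2 - 6) / (2 - (-2)) = -2
f(-3) = 27 + (-20)·(-1) + 6·(-1)·(-2) + (-2)·(-1)·(-2)·(-4) = 75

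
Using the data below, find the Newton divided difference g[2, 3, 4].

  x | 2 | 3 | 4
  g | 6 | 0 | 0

g[2,3] = (0 - 6) / (3 - 2) = -6
g[3,4] = (0 - 0) / (4 - 3) = 0
g[2,3,4] = (0 - (-6)) / (4 - 2) = 3

3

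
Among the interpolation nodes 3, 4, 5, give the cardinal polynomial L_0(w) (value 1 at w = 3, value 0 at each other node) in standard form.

L_0(w) = (1/2)w^2 - (9/2)w + 10

L_0(w) = (w - 4)(w - 5) / [(-1)·(-2)]
       = (w^2 - 9w + 20) / (2)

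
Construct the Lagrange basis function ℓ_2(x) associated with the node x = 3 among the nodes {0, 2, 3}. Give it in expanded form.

ℓ_2(x) = (1/3)x^2 - (2/3)x

ℓ_2(x) = x(x - 2) / [(3)·(1)]
       = (x^2 - 2x) / (3)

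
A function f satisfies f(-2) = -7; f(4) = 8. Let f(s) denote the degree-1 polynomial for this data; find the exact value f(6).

L_0(6) = (2)/[(-6)] = -1/3
L_1(6) = (8)/[(6)] = 4/3
Sum: (-7)·(-1/3) + 8·(4/3) = 13

13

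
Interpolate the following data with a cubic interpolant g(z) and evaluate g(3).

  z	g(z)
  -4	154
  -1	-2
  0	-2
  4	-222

Using Newton's divided-difference form:
g[-4,-1] = (-2 - 154) / (-1 - (-4)) = -52
g[-1,0] = (-2 - (-2)) / (0 - (-1)) = 0
g[0,4] = (-222 - (-2)) / (4 - 0) = -55
g[-4,-1,0] = (0 - (-52)) / (0 - (-4)) = 13
g[-1,0,4] = (-55 - 0) / (4 - (-1)) = -11
g[-4,-1,0,4] = (-11 - 13) / (4 - (-4)) = -3
g(3) = 154 + (-52)·(7) + 13·(7)·(4) + (-3)·(7)·(4)·(3) = -98

-98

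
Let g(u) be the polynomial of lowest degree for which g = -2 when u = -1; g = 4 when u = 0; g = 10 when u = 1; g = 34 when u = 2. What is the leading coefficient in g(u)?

L_0(u) = u(u - 1)(u - 2) / [-6] = -(1/6)u^3 + (1/2)u^2 - (1/3)u
L_1(u) = (u + 1)(u - 1)(u - 2) / [2] = (1/2)u^3 - u^2 - (1/2)u + 1
L_2(u) = (u + 1)u(u - 2) / [-2] = -(1/2)u^3 + (1/2)u^2 + u
L_3(u) = (u + 1)u(u - 1) / [6] = (1/6)u^3 - (1/6)u
g(u) = (-2)·L_0 + 4·L_1 + 10·L_2 + 34·L_3
Only the coefficient of u^3 is needed; take it from each L_i and combine:
(-2)·(-1/6) + 4·(1/2) + 10·(-1/2) + 34·(1/6) = 3

3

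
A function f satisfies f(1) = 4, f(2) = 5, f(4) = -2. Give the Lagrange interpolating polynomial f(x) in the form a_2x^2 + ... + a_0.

f(x) = -(3/2)x^2 + (11/2)x

Build the Lagrange basis polynomials:
L_0(x) = (x - 2)(x - 4) / [3] = (1/3)x^2 - 2x + 8/3
L_1(x) = (x - 1)(x - 4) / [-2] = -(1/2)x^2 + (5/2)x - 2
L_2(x) = (x - 1)(x - 2) / [6] = (1/6)x^2 - (1/2)x + 1/3
f(x) = 4·L_0 + 5·L_1 + (-2)·L_2
  4·L_0(x) = (4/3)x^2 - 8x + 32/3
  5·L_1(x) = -(5/2)x^2 + (25/2)x - 10
  (-2)·L_2(x) = -(1/3)x^2 + x - 2/3
Adding term by term: -(3/2)x^2 + (11/2)x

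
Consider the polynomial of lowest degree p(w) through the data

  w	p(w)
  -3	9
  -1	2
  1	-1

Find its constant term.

Build the Lagrange basis polynomials:
L_0(w) = (w + 1)(w - 1) / [8] = (1/8)w^2 - 1/8
L_1(w) = (w + 3)(w - 1) / [-4] = -(1/4)w^2 - (1/2)w + 3/4
L_2(w) = (w + 3)(w + 1) / [8] = (1/8)w^2 + (1/2)w + 3/8
p(w) = 9·L_0 + 2·L_1 + (-1)·L_2
Only the constant term is needed; take it from each L_i and combine:
9·(-1/8) + 2·(3/4) + (-1)·(3/8) = 0

0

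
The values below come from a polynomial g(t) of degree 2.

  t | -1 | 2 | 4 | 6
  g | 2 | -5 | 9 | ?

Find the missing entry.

569/15

The 3 known values determine g uniquely (degree ≤ 2).
Evaluate each Lagrange basis at t = 6:
L_0(6) = (4)·(2)/[(-3)·(-5)] = 8/15
L_1(6) = (7)·(2)/[(3)·(-2)] = -7/3
L_2(6) = (7)·(4)/[(5)·(2)] = 14/5
Sum: 2·(8/15) + (-5)·(-7/3) + 9·(14/5) = 569/15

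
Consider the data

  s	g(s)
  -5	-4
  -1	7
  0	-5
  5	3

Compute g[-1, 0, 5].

34/15

g[-1,0] = (-5 - 7) / (0 - (-1)) = -12
g[0,5] = (3 - (-5)) / (5 - 0) = 8/5
g[-1,0,5] = (8/5 - (-12)) / (5 - (-1)) = 34/15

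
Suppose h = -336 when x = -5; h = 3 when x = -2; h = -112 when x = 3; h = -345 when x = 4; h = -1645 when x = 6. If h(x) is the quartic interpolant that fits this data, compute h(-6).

-805

Evaluate each Lagrange basis at x = -6:
L_0(-6) = (-4)·(-9)·(-10)·(-12)/[(-3)·(-8)·(-9)·(-11)] = 20/11
L_1(-6) = (-1)·(-9)·(-10)·(-12)/[(3)·(-5)·(-6)·(-8)] = -3/2
L_2(-6) = (-1)·(-4)·(-10)·(-12)/[(8)·(5)·(-1)·(-3)] = 4
L_3(-6) = (-1)·(-4)·(-9)·(-12)/[(9)·(6)·(1)·(-2)] = -4
L_4(-6) = (-1)·(-4)·(-9)·(-10)/[(11)·(8)·(3)·(2)] = 15/22
Sum: (-336)·(20/11) + 3·(-3/2) + (-112)·(4) + (-345)·(-4) + (-1645)·(15/22) = -805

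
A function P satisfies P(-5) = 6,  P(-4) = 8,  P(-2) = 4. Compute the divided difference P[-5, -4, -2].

P[-5,-4] = (8 - 6) / (-4 - (-5)) = 2
P[-4,-2] = (4 - 8) / (-2 - (-4)) = -2
P[-5,-4,-2] = (-2 - 2) / (-2 - (-5)) = -4/3

-4/3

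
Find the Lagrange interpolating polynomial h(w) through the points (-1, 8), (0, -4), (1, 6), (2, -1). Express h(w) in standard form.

h(w) = -(13/2)w^3 + 11w^2 + (11/2)w - 4

Build the Lagrange basis polynomials:
L_0(w) = w(w - 1)(w - 2) / [-6] = -(1/6)w^3 + (1/2)w^2 - (1/3)w
L_1(w) = (w + 1)(w - 1)(w - 2) / [2] = (1/2)w^3 - w^2 - (1/2)w + 1
L_2(w) = (w + 1)w(w - 2) / [-2] = -(1/2)w^3 + (1/2)w^2 + w
L_3(w) = (w + 1)w(w - 1) / [6] = (1/6)w^3 - (1/6)w
h(w) = 8·L_0 + (-4)·L_1 + 6·L_2 + (-1)·L_3
  8·L_0(w) = -(4/3)w^3 + 4w^2 - (8/3)w
  (-4)·L_1(w) = -2w^3 + 4w^2 + 2w - 4
  6·L_2(w) = -3w^3 + 3w^2 + 6w
  (-1)·L_3(w) = -(1/6)w^3 + (1/6)w
Adding term by term: -(13/2)w^3 + 11w^2 + (11/2)w - 4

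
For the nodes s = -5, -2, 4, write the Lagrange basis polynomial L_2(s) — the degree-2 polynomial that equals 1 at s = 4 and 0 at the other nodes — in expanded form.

L_2(s) = (s + 5)(s + 2) / [(9)·(6)]
       = (s^2 + 7s + 10) / (54)

L_2(s) = (1/54)s^2 + (7/54)s + 5/27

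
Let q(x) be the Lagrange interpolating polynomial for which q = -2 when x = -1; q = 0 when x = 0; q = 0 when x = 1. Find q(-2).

L_0(-2) = (-2)·(-3)/[(-1)·(-2)] = 3
L_1(-2) = (-1)·(-3)/[(1)·(-1)] = -3
L_2(-2) = (-1)·(-2)/[(2)·(1)] = 1
Sum: (-2)·(3) + 0 + 0 = -6

-6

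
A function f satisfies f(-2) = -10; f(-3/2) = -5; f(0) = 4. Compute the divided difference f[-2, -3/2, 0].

-2

f[-2,-3/2] = (-5 - (-10)) / (-3/2 - (-2)) = 10
f[-3/2,0] = (4 - (-5)) / (0 - (-3/2)) = 6
f[-2,-3/2,0] = (6 - 10) / (0 - (-2)) = -2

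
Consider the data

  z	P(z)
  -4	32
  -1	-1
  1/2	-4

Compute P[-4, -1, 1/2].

P[-4,-1] = (-1 - 32) / (-1 - (-4)) = -11
P[-1,1/2] = (-4 - (-1)) / (1/2 - (-1)) = -2
P[-4,-1,1/2] = (-2 - (-11)) / (1/2 - (-4)) = 2

2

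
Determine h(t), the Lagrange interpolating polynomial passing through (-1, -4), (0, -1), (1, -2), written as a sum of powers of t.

h(t) = -2t^2 + t - 1

L_0(t) = t(t - 1) / [2] = (1/2)t^2 - (1/2)t
L_1(t) = (t + 1)(t - 1) / [-1] = -t^2 + 1
L_2(t) = (t + 1)t / [2] = (1/2)t^2 + (1/2)t
h(t) = (-4)·L_0 + (-1)·L_1 + (-2)·L_2
  (-4)·L_0(t) = -2t^2 + 2t
  (-1)·L_1(t) = t^2 - 1
  (-2)·L_2(t) = -t^2 - t
Adding term by term: -2t^2 + t - 1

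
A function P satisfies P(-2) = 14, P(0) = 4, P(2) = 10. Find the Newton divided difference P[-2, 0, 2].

P[-2,0] = (4 - 14) / (0 - (-2)) = -5
P[0,2] = (10 - 4) / (2 - 0) = 3
P[-2,0,2] = (3 - (-5)) / (2 - (-2)) = 2

2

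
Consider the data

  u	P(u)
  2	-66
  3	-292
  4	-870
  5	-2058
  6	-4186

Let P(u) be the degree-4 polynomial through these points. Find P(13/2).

-91605/16

Using Newton's divided-difference form:
P[2,3] = (-292 - (-66)) / (3 - 2) = -226
P[3,4] = (-870 - (-292)) / (4 - 3) = -578
P[4,5] = (-2058 - (-870)) / (5 - 4) = -1188
P[5,6] = (-4186 - (-2058)) / (6 - 5) = -2128
P[2,3,4] = (-578 - (-226)) / (4 - 2) = -176
P[3,4,5] = (-1188 - (-578)) / (5 - 3) = -305
P[4,5,6] = (-2128 - (-1188)) / (6 - 4) = -470
P[2,3,4,5] = (-305 - (-176)) / (5 - 2) = -43
P[3,4,5,6] = (-470 - (-305)) / (6 - 3) = -55
P[2,3,4,5,6] = (-55 - (-43)) / (6 - 2) = -3
P(13/2) = -66 + (-226)·(9/2) + (-176)·(9/2)·(7/2) + (-43)·(9/2)·(7/2)·(5/2) + (-3)·(9/2)·(7/2)·(5/2)·(3/2) = -91605/16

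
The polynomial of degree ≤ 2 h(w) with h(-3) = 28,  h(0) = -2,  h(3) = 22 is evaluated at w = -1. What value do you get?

2

Using Newton's divided-difference form:
h[-3,0] = (-2 - 28) / (0 - (-3)) = -10
h[0,3] = (22 - (-2)) / (3 - 0) = 8
h[-3,0,3] = (8 - (-10)) / (3 - (-3)) = 3
h(-1) = 28 + (-10)·(2) + 3·(2)·(-1) = 2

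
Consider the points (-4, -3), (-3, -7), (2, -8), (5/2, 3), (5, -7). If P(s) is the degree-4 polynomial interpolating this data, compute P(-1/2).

Evaluate each Lagrange basis at s = -1/2:
L_0(-1/2) = (5/2)·(-5/2)·(-3)·(-11/2)/[(-1)·(-6)·(-13/2)·(-9)] = -275/936
L_1(-1/2) = (7/2)·(-5/2)·(-3)·(-11/2)/[(1)·(-5)·(-11/2)·(-8)] = 21/32
L_2(-1/2) = (7/2)·(5/2)·(-3)·(-11/2)/[(6)·(5)·(-1/2)·(-3)] = 77/24
L_3(-1/2) = (7/2)·(5/2)·(-5/2)·(-11/2)/[(13/2)·(11/2)·(1/2)·(-5/2)] = -35/13
L_4(-1/2) = (7/2)·(5/2)·(-5/2)·(-3)/[(9)·(8)·(3)·(5/2)] = 35/288
Sum: (-3)·(-275/936) + (-7)·(21/32) + (-8)·(77/24) + 3·(-35/13) + (-7)·(35/288) = -35855/936

-35855/936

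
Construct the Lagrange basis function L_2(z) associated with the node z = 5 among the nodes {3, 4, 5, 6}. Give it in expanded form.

L_2(z) = -(1/2)z^3 + (13/2)z^2 - 27z + 36

L_2(z) = (z - 3)(z - 4)(z - 6) / [(2)·(1)·(-1)]
       = (z^3 - 13z^2 + 54z - 72) / (-2)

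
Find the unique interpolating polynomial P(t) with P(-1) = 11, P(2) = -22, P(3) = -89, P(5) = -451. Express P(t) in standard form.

Newton's divided differences:
P[-1,2] = (-22 - 11) / (2 - (-1)) = -11
P[2,3] = (-89 - (-22)) / (3 - 2) = -67
P[3,5] = (-451 - (-89)) / (5 - 3) = -181
P[-1,2,3] = (-67 - (-11)) / (3 - (-1)) = -14
P[2,3,5] = (-181 - (-67)) / (5 - 2) = -38
P[-1,2,3,5] = (-38 - (-14)) / (5 - (-1)) = -4
P(t) = 11 + (-11)·(t + 1) + (-14)·(t + 1)(t - 2) + (-4)·(t + 1)(t - 2)(t - 3)
Expanding: P(t) = -4t^3 + 2t^2 - t + 4

P(t) = -4t^3 + 2t^2 - t + 4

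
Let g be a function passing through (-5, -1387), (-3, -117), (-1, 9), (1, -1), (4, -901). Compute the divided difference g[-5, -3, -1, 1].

g[-5,-3] = (-117 - (-1387)) / (-3 - (-5)) = 635
g[-3,-1] = (9 - (-117)) / (-1 - (-3)) = 63
g[-1,1] = (-1 - 9) / (1 - (-1)) = -5
g[-5,-3,-1] = (63 - 635) / (-1 - (-5)) = -143
g[-3,-1,1] = (-5 - 63) / (1 - (-3)) = -17
g[-5,-3,-1,1] = (-17 - (-143)) / (1 - (-5)) = 21

21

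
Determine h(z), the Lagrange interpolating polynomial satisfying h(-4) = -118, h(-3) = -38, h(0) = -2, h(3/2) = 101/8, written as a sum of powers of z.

Build the Lagrange basis polynomials:
L_0(z) = (z + 3)z(z - 3/2) / [-22] = -(1/22)z^3 - (3/44)z^2 + (9/44)z
L_1(z) = (z + 4)z(z - 3/2) / [27/2] = (2/27)z^3 + (5/27)z^2 - (4/9)z
L_2(z) = (z + 4)(z + 3)(z - 3/2) / [-18] = -(1/18)z^3 - (11/36)z^2 - (1/12)z + 1
L_3(z) = (z + 4)(z + 3)z / [297/8] = (8/297)z^3 + (56/297)z^2 + (32/99)z
h(z) = (-118)·L_0 + (-38)·L_1 + (-2)·L_2 + (101/8)·L_3
  (-118)·L_0(z) = (59/11)z^3 + (177/22)z^2 - (531/22)z
  (-38)·L_1(z) = -(76/27)z^3 - (190/27)z^2 + (152/9)z
  (-2)·L_2(z) = (1/9)z^3 + (11/18)z^2 + (1/6)z - 2
  (101/8)·L_3(z) = (101/297)z^3 + (707/297)z^2 + (404/99)z
Adding term by term: 3z^3 + 4z^2 - 3z - 2

h(z) = 3z^3 + 4z^2 - 3z - 2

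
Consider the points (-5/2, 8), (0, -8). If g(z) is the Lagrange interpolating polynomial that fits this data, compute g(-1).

Evaluate each Lagrange basis at z = -1:
L_0(-1) = (-1)/[(-5/2)] = 2/5
L_1(-1) = (3/2)/[(5/2)] = 3/5
Sum: 8·(2/5) + (-8)·(3/5) = -8/5

-8/5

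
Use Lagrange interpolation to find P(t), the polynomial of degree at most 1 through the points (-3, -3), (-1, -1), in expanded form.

P(t) = t

L_0(t) = (t + 1) / [-2] = -(1/2)t - 1/2
L_1(t) = (t + 3) / [2] = (1/2)t + 3/2
P(t) = (-3)·L_0 + (-1)·L_1
  (-3)·L_0(t) = (3/2)t + 3/2
  (-1)·L_1(t) = -(1/2)t - 3/2
Adding term by term: t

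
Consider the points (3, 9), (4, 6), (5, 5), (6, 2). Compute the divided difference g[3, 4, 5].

g[3,4] = (6 - 9) / (4 - 3) = -3
g[4,5] = (5 - 6) / (5 - 4) = -1
g[3,4,5] = (-1 - (-3)) / (5 - 3) = 1

1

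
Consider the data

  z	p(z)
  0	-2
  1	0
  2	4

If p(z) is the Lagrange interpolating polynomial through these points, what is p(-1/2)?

Evaluate each Lagrange basis at z = -1/2:
L_0(-1/2) = (-3/2)·(-5/2)/[(-1)·(-2)] = 15/8
L_1(-1/2) = (-1/2)·(-5/2)/[(1)·(-1)] = -5/4
L_2(-1/2) = (-1/2)·(-3/2)/[(2)·(1)] = 3/8
Sum: (-2)·(15/8) + 0 + 4·(3/8) = -9/4

-9/4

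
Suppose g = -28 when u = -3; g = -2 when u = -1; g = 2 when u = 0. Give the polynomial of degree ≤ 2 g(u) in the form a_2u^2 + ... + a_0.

g(u) = -3u^2 + u + 2

Build the Lagrange basis polynomials:
L_0(u) = (u + 1)u / [6] = (1/6)u^2 + (1/6)u
L_1(u) = (u + 3)u / [-2] = -(1/2)u^2 - (3/2)u
L_2(u) = (u + 3)(u + 1) / [3] = (1/3)u^2 + (4/3)u + 1
g(u) = (-28)·L_0 + (-2)·L_1 + 2·L_2
  (-28)·L_0(u) = -(14/3)u^2 - (14/3)u
  (-2)·L_1(u) = u^2 + 3u
  2·L_2(u) = (2/3)u^2 + (8/3)u + 2
Adding term by term: -3u^2 + u + 2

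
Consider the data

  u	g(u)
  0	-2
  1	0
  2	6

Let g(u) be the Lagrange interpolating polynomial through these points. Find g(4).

Evaluate each Lagrange basis at u = 4:
L_0(4) = (3)·(2)/[(-1)·(-2)] = 3
L_1(4) = (4)·(2)/[(1)·(-1)] = -8
L_2(4) = (4)·(3)/[(2)·(1)] = 6
Sum: (-2)·(3) + 0 + 6·(6) = 30

30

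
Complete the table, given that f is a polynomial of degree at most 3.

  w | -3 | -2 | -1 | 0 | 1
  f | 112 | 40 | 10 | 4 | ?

4

The 4 known values determine f uniquely (degree ≤ 3).
Evaluate each Lagrange basis at w = 1:
L_0(1) = (3)·(2)·(1)/[(-1)·(-2)·(-3)] = -1
L_1(1) = (4)·(2)·(1)/[(1)·(-1)·(-2)] = 4
L_2(1) = (4)·(3)·(1)/[(2)·(1)·(-1)] = -6
L_3(1) = (4)·(3)·(2)/[(3)·(2)·(1)] = 4
Sum: 112·(-1) + 40·(4) + 10·(-6) + 4·(4) = 4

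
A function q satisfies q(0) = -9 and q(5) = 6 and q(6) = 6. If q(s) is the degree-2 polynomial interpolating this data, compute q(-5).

Using Newton's divided-difference form:
q[0,5] = (6 - (-9)) / (5 - 0) = 3
q[5,6] = (6 - 6) / (6 - 5) = 0
q[0,5,6] = (0 - 3) / (6 - 0) = -1/2
q(-5) = -9 + 3·(-5) + (-1/2)·(-5)·(-10) = -49

-49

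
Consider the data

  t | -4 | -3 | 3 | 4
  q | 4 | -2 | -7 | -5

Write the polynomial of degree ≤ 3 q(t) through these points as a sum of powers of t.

Build the Lagrange basis polynomials:
L_0(t) = (t + 3)(t - 3)(t - 4) / [-56] = -(1/56)t^3 + (1/14)t^2 + (9/56)t - 9/14
L_1(t) = (t + 4)(t - 3)(t - 4) / [42] = (1/42)t^3 - (1/14)t^2 - (8/21)t + 8/7
L_2(t) = (t + 4)(t + 3)(t - 4) / [-42] = -(1/42)t^3 - (1/14)t^2 + (8/21)t + 8/7
L_3(t) = (t + 4)(t + 3)(t - 3) / [56] = (1/56)t^3 + (1/14)t^2 - (9/56)t - 9/14
q(t) = 4·L_0 + (-2)·L_1 + (-7)·L_2 + (-5)·L_3
  4·L_0(t) = -(1/14)t^3 + (2/7)t^2 + (9/14)t - 18/7
  (-2)·L_1(t) = -(1/21)t^3 + (1/7)t^2 + (16/21)t - 16/7
  (-7)·L_2(t) = (1/6)t^3 + (1/2)t^2 - (8/3)t - 8
  (-5)·L_3(t) = -(5/56)t^3 - (5/14)t^2 + (45/56)t + 45/14
Adding term by term: -(1/24)t^3 + (4/7)t^2 - (11/24)t - 135/14

q(t) = -(1/24)t^3 + (4/7)t^2 - (11/24)t - 135/14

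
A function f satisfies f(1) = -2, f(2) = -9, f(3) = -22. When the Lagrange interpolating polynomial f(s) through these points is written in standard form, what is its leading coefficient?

-3

The leading coefficient equals the top divided difference f[1,2,3].
f[1,2] = (-9 - (-2)) / (2 - 1) = -7
f[2,3] = (-22 - (-9)) / (3 - 2) = -13
f[1,2,3] = (-13 - (-7)) / (3 - 1) = -3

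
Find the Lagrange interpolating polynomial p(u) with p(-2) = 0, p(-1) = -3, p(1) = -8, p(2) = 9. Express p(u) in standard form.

p(u) = (19/12)u^3 + (10/3)u^2 - (49/12)u - 53/6

L_0(u) = (u + 1)(u - 1)(u - 2) / [-12] = -(1/12)u^3 + (1/6)u^2 + (1/12)u - 1/6
L_1(u) = (u + 2)(u - 1)(u - 2) / [6] = (1/6)u^3 - (1/6)u^2 - (2/3)u + 2/3
L_2(u) = (u + 2)(u + 1)(u - 2) / [-6] = -(1/6)u^3 - (1/6)u^2 + (2/3)u + 2/3
L_3(u) = (u + 2)(u + 1)(u - 1) / [12] = (1/12)u^3 + (1/6)u^2 - (1/12)u - 1/6
p(u) = 0·L_0 + (-3)·L_1 + (-8)·L_2 + 9·L_3
  0·L_0(u) = 0
  (-3)·L_1(u) = -(1/2)u^3 + (1/2)u^2 + 2u - 2
  (-8)·L_2(u) = (4/3)u^3 + (4/3)u^2 - (16/3)u - 16/3
  9·L_3(u) = (3/4)u^3 + (3/2)u^2 - (3/4)u - 3/2
Adding term by term: (19/12)u^3 + (10/3)u^2 - (49/12)u - 53/6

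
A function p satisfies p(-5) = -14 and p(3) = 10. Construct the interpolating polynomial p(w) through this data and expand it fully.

L_0(w) = (w - 3) / [-8] = -(1/8)w + 3/8
L_1(w) = (w + 5) / [8] = (1/8)w + 5/8
p(w) = (-14)·L_0 + 10·L_1
  (-14)·L_0(w) = (7/4)w - 21/4
  10·L_1(w) = (5/4)w + 25/4
Adding term by term: 3w + 1

p(w) = 3w + 1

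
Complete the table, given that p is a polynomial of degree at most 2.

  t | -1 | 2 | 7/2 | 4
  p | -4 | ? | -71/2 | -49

The 3 known values determine p uniquely (degree ≤ 2).
L_0(2) = (-3/2)·(-2)/[(-9/2)·(-5)] = 2/15
L_1(2) = (3)·(-2)/[(9/2)·(-1/2)] = 8/3
L_2(2) = (3)·(-3/2)/[(5)·(1/2)] = -9/5
Sum: (-4)·(2/15) + (-71/2)·(8/3) + (-49)·(-9/5) = -7

-7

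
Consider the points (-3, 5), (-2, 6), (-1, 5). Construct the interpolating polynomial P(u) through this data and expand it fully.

L_0(u) = (u + 2)(u + 1) / [2] = (1/2)u^2 + (3/2)u + 1
L_1(u) = (u + 3)(u + 1) / [-1] = -u^2 - 4u - 3
L_2(u) = (u + 3)(u + 2) / [2] = (1/2)u^2 + (5/2)u + 3
P(u) = 5·L_0 + 6·L_1 + 5·L_2
  5·L_0(u) = (5/2)u^2 + (15/2)u + 5
  6·L_1(u) = -6u^2 - 24u - 18
  5·L_2(u) = (5/2)u^2 + (25/2)u + 15
Adding term by term: -u^2 - 4u + 2

P(u) = -u^2 - 4u + 2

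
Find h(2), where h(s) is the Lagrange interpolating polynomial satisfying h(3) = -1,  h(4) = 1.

-3

L_0(2) = (-2)/[(-1)] = 2
L_1(2) = (-1)/[(1)] = -1
Sum: (-1)·(2) + 1·(-1) = -3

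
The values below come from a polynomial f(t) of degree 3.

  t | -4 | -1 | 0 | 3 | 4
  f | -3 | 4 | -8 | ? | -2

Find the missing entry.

-841/40

The 4 known values determine f uniquely (degree ≤ 3).
Evaluate each Lagrange basis at t = 3:
L_0(3) = (4)·(3)·(-1)/[(-3)·(-4)·(-8)] = 1/8
L_1(3) = (7)·(3)·(-1)/[(3)·(-1)·(-5)] = -7/5
L_2(3) = (7)·(4)·(-1)/[(4)·(1)·(-4)] = 7/4
L_3(3) = (7)·(4)·(3)/[(8)·(5)·(4)] = 21/40
Sum: (-3)·(1/8) + 4·(-7/5) + (-8)·(7/4) + (-2)·(21/40) = -841/40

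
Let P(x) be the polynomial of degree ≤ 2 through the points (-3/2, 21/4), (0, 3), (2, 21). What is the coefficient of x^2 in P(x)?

3

The leading coefficient equals the top divided difference P[-3/2,0,2].
P[-3/2,0] = (3 - 21/4) / (0 - (-3/2)) = -3/2
P[0,2] = (21 - 3) / (2 - 0) = 9
P[-3/2,0,2] = (9 - (-3/2)) / (2 - (-3/2)) = 3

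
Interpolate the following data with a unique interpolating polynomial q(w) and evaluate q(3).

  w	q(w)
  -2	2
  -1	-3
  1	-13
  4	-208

-103

Evaluate each Lagrange basis at w = 3:
L_0(3) = (4)·(2)·(-1)/[(-1)·(-3)·(-6)] = 4/9
L_1(3) = (5)·(2)·(-1)/[(1)·(-2)·(-5)] = -1
L_2(3) = (5)·(4)·(-1)/[(3)·(2)·(-3)] = 10/9
L_3(3) = (5)·(4)·(2)/[(6)·(5)·(3)] = 4/9
Sum: 2·(4/9) + (-3)·(-1) + (-13)·(10/9) + (-208)·(4/9) = -103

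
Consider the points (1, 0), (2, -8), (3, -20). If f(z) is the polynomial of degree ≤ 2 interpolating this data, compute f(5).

L_0(5) = (3)·(2)/[(-1)·(-2)] = 3
L_1(5) = (4)·(2)/[(1)·(-1)] = -8
L_2(5) = (4)·(3)/[(2)·(1)] = 6
Sum: 0 + (-8)·(-8) + (-20)·(6) = -56

-56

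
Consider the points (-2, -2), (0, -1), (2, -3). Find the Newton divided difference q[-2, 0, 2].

q[-2,0] = (-1 - (-2)) / (0 - (-2)) = 1/2
q[0,2] = (-3 - (-1)) / (2 - 0) = -1
q[-2,0,2] = (-1 - 1/2) / (2 - (-2)) = -3/8

-3/8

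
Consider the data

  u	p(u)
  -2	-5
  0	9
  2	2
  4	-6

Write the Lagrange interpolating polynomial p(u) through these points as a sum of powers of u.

p(u) = (5/12)u^3 - (21/8)u^2 + (1/12)u + 9

L_0(u) = u(u - 2)(u - 4) / [-48] = -(1/48)u^3 + (1/8)u^2 - (1/6)u
L_1(u) = (u + 2)(u - 2)(u - 4) / [16] = (1/16)u^3 - (1/4)u^2 - (1/4)u + 1
L_2(u) = (u + 2)u(u - 4) / [-16] = -(1/16)u^3 + (1/8)u^2 + (1/2)u
L_3(u) = (u + 2)u(u - 2) / [48] = (1/48)u^3 - (1/12)u
p(u) = (-5)·L_0 + 9·L_1 + 2·L_2 + (-6)·L_3
  (-5)·L_0(u) = (5/48)u^3 - (5/8)u^2 + (5/6)u
  9·L_1(u) = (9/16)u^3 - (9/4)u^2 - (9/4)u + 9
  2·L_2(u) = -(1/8)u^3 + (1/4)u^2 + u
  (-6)·L_3(u) = -(1/8)u^3 + (1/2)u
Adding term by term: (5/12)u^3 - (21/8)u^2 + (1/12)u + 9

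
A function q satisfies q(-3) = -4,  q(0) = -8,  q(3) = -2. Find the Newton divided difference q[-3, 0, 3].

5/9

q[-3,0] = (-8 - (-4)) / (0 - (-3)) = -4/3
q[0,3] = (-2 - (-8)) / (3 - 0) = 2
q[-3,0,3] = (2 - (-4/3)) / (3 - (-3)) = 5/9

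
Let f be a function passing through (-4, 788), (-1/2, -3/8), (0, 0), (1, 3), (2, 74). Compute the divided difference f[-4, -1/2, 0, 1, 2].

f[-4,-1/2] = (-3/8 - 788) / (-1/2 - (-4)) = -901/4
f[-1/2,0] = (0 - (-3/8)) / (0 - (-1/2)) = 3/4
f[0,1] = (3 - 0) / (1 - 0) = 3
f[1,2] = (74 - 3) / (2 - 1) = 71
f[-4,-1/2,0] = (3/4 - (-901/4)) / (0 - (-4)) = 113/2
f[-1/2,0,1] = (3 - 3/4) / (1 - (-1/2)) = 3/2
f[0,1,2] = (71 - 3) / (2 - 0) = 34
f[-4,-1/2,0,1] = (3/2 - 113/2) / (1 - (-4)) = -11
f[-1/2,0,1,2] = (34 - 3/2) / (2 - (-1/2)) = 13
f[-4,-1/2,0,1,2] = (13 - (-11)) / (2 - (-4)) = 4

4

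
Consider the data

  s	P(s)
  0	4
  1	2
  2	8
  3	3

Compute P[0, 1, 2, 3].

P[0,1] = (2 - 4) / (1 - 0) = -2
P[1,2] = (8 - 2) / (2 - 1) = 6
P[2,3] = (3 - 8) / (3 - 2) = -5
P[0,1,2] = (6 - (-2)) / (2 - 0) = 4
P[1,2,3] = (-5 - 6) / (3 - 1) = -11/2
P[0,1,2,3] = (-11/2 - 4) / (3 - 0) = -19/6

-19/6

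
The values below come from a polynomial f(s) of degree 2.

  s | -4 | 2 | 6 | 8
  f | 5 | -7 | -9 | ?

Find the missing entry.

-41/5

The 3 known values determine f uniquely (degree ≤ 2).
L_0(8) = (6)·(2)/[(-6)·(-10)] = 1/5
L_1(8) = (12)·(2)/[(6)·(-4)] = -1
L_2(8) = (12)·(6)/[(10)·(4)] = 9/5
Sum: 5·(1/5) + (-7)·(-1) + (-9)·(9/5) = -41/5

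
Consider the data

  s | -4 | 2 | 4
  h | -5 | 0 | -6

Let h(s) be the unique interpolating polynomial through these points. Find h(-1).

29/16

L_0(-1) = (-3)·(-5)/[(-6)·(-8)] = 5/16
L_1(-1) = (3)·(-5)/[(6)·(-2)] = 5/4
L_2(-1) = (3)·(-3)/[(8)·(2)] = -9/16
Sum: (-5)·(5/16) + 0 + (-6)·(-9/16) = 29/16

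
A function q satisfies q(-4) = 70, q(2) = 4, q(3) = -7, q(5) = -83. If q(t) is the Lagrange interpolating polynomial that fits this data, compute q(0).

L_0(0) = (-2)·(-3)·(-5)/[(-6)·(-7)·(-9)] = 5/63
L_1(0) = (4)·(-3)·(-5)/[(6)·(-1)·(-3)] = 10/3
L_2(0) = (4)·(-2)·(-5)/[(7)·(1)·(-2)] = -20/7
L_3(0) = (4)·(-2)·(-3)/[(9)·(3)·(2)] = 4/9
Sum: 70·(5/63) + 4·(10/3) + (-7)·(-20/7) + (-83)·(4/9) = 2

2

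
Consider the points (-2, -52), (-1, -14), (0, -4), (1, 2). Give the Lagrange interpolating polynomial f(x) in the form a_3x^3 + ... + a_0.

L_0(x) = (x + 1)x(x - 1) / [-6] = -(1/6)x^3 + (1/6)x
L_1(x) = (x + 2)x(x - 1) / [2] = (1/2)x^3 + (1/2)x^2 - x
L_2(x) = (x + 2)(x + 1)(x - 1) / [-2] = -(1/2)x^3 - x^2 + (1/2)x + 1
L_3(x) = (x + 2)(x + 1)x / [6] = (1/6)x^3 + (1/2)x^2 + (1/3)x
f(x) = (-52)·L_0 + (-14)·L_1 + (-4)·L_2 + 2·L_3
  (-52)·L_0(x) = (26/3)x^3 - (26/3)x
  (-14)·L_1(x) = -7x^3 - 7x^2 + 14x
  (-4)·L_2(x) = 2x^3 + 4x^2 - 2x - 4
  2·L_3(x) = (1/3)x^3 + x^2 + (2/3)x
Adding term by term: 4x^3 - 2x^2 + 4x - 4

f(x) = 4x^3 - 2x^2 + 4x - 4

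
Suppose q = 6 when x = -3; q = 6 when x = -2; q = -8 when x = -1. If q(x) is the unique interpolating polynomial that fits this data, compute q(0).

Evaluate each Lagrange basis at x = 0:
L_0(0) = (2)·(1)/[(-1)·(-2)] = 1
L_1(0) = (3)·(1)/[(1)·(-1)] = -3
L_2(0) = (3)·(2)/[(2)·(1)] = 3
Sum: 6·(1) + 6·(-3) + (-8)·(3) = -36

-36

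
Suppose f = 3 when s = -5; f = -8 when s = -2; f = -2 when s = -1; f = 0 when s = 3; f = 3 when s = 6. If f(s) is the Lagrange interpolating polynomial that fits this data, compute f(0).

159/56

L_0(0) = (2)·(1)·(-3)·(-6)/[(-3)·(-4)·(-8)·(-11)] = 3/88
L_1(0) = (5)·(1)·(-3)·(-6)/[(3)·(-1)·(-5)·(-8)] = -3/4
L_2(0) = (5)·(2)·(-3)·(-6)/[(4)·(1)·(-4)·(-7)] = 45/28
L_3(0) = (5)·(2)·(1)·(-6)/[(8)·(5)·(4)·(-3)] = 1/8
L_4(0) = (5)·(2)·(1)·(-3)/[(11)·(8)·(7)·(3)] = -5/308
Sum: 3·(3/88) + (-8)·(-3/4) + (-2)·(45/28) + 0 + 3·(-5/308) = 159/56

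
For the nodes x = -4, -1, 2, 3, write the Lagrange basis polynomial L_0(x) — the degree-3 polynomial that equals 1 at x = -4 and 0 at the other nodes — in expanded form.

L_0(x) = (x + 1)(x - 2)(x - 3) / [(-3)·(-6)·(-7)]
       = (x^3 - 4x^2 + x + 6) / (-126)

L_0(x) = -(1/126)x^3 + (2/63)x^2 - (1/126)x - 1/21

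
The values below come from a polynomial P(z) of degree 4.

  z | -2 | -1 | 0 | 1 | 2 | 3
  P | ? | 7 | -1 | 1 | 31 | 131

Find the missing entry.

The 5 known values determine P uniquely (degree ≤ 4).
L_0(-2) = (-2)·(-3)·(-4)·(-5)/[(-1)·(-2)·(-3)·(-4)] = 5
L_1(-2) = (-1)·(-3)·(-4)·(-5)/[(1)·(-1)·(-2)·(-3)] = -10
L_2(-2) = (-1)·(-2)·(-4)·(-5)/[(2)·(1)·(-1)·(-2)] = 10
L_3(-2) = (-1)·(-2)·(-3)·(-5)/[(3)·(2)·(1)·(-1)] = -5
L_4(-2) = (-1)·(-2)·(-3)·(-4)/[(4)·(3)·(2)·(1)] = 1
Sum: 7·(5) + (-1)·(-10) + 1·(10) + 31·(-5) + 131·(1) = 31

31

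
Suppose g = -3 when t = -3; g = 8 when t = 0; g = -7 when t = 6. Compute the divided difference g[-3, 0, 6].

-37/54

g[-3,0] = (8 - (-3)) / (0 - (-3)) = 11/3
g[0,6] = (-7 - 8) / (6 - 0) = -5/2
g[-3,0,6] = (-5/2 - 11/3) / (6 - (-3)) = -37/54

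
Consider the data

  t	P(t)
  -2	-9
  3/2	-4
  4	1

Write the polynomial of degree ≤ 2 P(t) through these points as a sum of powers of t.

P(t) = (2/21)t^2 + (31/21)t - 45/7

Build the Lagrange basis polynomials:
L_0(t) = (t - 3/2)(t - 4) / [21] = (1/21)t^2 - (11/42)t + 2/7
L_1(t) = (t + 2)(t - 4) / [-35/4] = -(4/35)t^2 + (8/35)t + 32/35
L_2(t) = (t + 2)(t - 3/2) / [15] = (1/15)t^2 + (1/30)t - 1/5
P(t) = (-9)·L_0 + (-4)·L_1 + 1·L_2
  (-9)·L_0(t) = -(3/7)t^2 + (33/14)t - 18/7
  (-4)·L_1(t) = (16/35)t^2 - (32/35)t - 128/35
  1·L_2(t) = (1/15)t^2 + (1/30)t - 1/5
Adding term by term: (2/21)t^2 + (31/21)t - 45/7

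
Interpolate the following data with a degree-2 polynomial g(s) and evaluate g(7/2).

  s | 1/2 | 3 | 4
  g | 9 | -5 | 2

L_0(7/2) = (1/2)·(-1/2)/[(-5/2)·(-7/2)] = -1/35
L_1(7/2) = (3)·(-1/2)/[(5/2)·(-1)] = 3/5
L_2(7/2) = (3)·(1/2)/[(7/2)·(1)] = 3/7
Sum: 9·(-1/35) + (-5)·(3/5) + 2·(3/7) = -12/5

-12/5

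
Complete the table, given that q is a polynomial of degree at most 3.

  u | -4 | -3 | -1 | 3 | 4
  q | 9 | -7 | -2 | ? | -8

77/5

The 4 known values determine q uniquely (degree ≤ 3).
Evaluate each Lagrange basis at u = 3:
L_0(3) = (6)·(4)·(-1)/[(-1)·(-3)·(-8)] = 1
L_1(3) = (7)·(4)·(-1)/[(1)·(-2)·(-7)] = -2
L_2(3) = (7)·(6)·(-1)/[(3)·(2)·(-5)] = 7/5
L_3(3) = (7)·(6)·(4)/[(8)·(7)·(5)] = 3/5
Sum: 9·(1) + (-7)·(-2) + (-2)·(7/5) + (-8)·(3/5) = 77/5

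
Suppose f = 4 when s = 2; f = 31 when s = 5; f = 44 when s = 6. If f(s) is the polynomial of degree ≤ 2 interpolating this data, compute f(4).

Evaluate each Lagrange basis at s = 4:
L_0(4) = (-1)·(-2)/[(-3)·(-4)] = 1/6
L_1(4) = (2)·(-2)/[(3)·(-1)] = 4/3
L_2(4) = (2)·(-1)/[(4)·(1)] = -1/2
Sum: 4·(1/6) + 31·(4/3) + 44·(-1/2) = 20

20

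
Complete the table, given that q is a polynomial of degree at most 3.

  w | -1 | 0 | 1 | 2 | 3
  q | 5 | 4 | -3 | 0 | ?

29

The 4 known values determine q uniquely (degree ≤ 3).
L_0(3) = (3)·(2)·(1)/[(-1)·(-2)·(-3)] = -1
L_1(3) = (4)·(2)·(1)/[(1)·(-1)·(-2)] = 4
L_2(3) = (4)·(3)·(1)/[(2)·(1)·(-1)] = -6
L_3(3) = (4)·(3)·(2)/[(3)·(2)·(1)] = 4
Sum: 5·(-1) + 4·(4) + (-3)·(-6) + 0 = 29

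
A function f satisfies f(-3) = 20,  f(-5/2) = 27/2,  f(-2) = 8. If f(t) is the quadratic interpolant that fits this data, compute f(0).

Evaluate each Lagrange basis at t = 0:
L_0(0) = (5/2)·(2)/[(-1/2)·(-1)] = 10
L_1(0) = (3)·(2)/[(1/2)·(-1/2)] = -24
L_2(0) = (3)·(5/2)/[(1)·(1/2)] = 15
Sum: 20·(10) + 27/2·(-24) + 8·(15) = -4

-4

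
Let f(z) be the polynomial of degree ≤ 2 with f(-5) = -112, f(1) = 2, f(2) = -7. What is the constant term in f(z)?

3

Build the Lagrange basis polynomials:
L_0(z) = (z - 1)(z - 2) / [42] = (1/42)z^2 - (1/14)z + 1/21
L_1(z) = (z + 5)(z - 2) / [-6] = -(1/6)z^2 - (1/2)z + 5/3
L_2(z) = (z + 5)(z - 1) / [7] = (1/7)z^2 + (4/7)z - 5/7
f(z) = (-112)·L_0 + 2·L_1 + (-7)·L_2
Only the constant term is needed; take it from each L_i and combine:
(-112)·(1/21) + 2·(5/3) + (-7)·(-5/7) = 3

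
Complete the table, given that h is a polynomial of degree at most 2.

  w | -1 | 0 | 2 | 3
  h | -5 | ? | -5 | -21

The 3 known values determine h uniquely (degree ≤ 2).
Evaluate each Lagrange basis at w = 0:
L_0(0) = (-2)·(-3)/[(-3)·(-4)] = 1/2
L_1(0) = (1)·(-3)/[(3)·(-1)] = 1
L_2(0) = (1)·(-2)/[(4)·(1)] = -1/2
Sum: (-5)·(1/2) + (-5)·(1) + (-21)·(-1/2) = 3

3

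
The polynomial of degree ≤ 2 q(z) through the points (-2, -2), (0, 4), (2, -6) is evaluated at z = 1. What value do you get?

Evaluate each Lagrange basis at z = 1:
L_0(1) = (1)·(-1)/[(-2)·(-4)] = -1/8
L_1(1) = (3)·(-1)/[(2)·(-2)] = 3/4
L_2(1) = (3)·(1)/[(4)·(2)] = 3/8
Sum: (-2)·(-1/8) + 4·(3/4) + (-6)·(3/8) = 1

1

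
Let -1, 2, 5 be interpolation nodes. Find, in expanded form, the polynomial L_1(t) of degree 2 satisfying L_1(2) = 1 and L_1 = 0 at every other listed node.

L_1(t) = (t + 1)(t - 5) / [(3)·(-3)]
       = (t^2 - 4t - 5) / (-9)

L_1(t) = -(1/9)t^2 + (4/9)t + 5/9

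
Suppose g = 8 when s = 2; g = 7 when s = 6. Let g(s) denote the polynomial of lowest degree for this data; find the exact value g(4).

L_0(4) = (-2)/[(-4)] = 1/2
L_1(4) = (2)/[(4)] = 1/2
Sum: 8·(1/2) + 7·(1/2) = 15/2

15/2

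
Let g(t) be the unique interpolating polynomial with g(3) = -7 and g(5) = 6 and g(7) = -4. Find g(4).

Evaluate each Lagrange basis at t = 4:
L_0(4) = (-1)·(-3)/[(-2)·(-4)] = 3/8
L_1(4) = (1)·(-3)/[(2)·(-2)] = 3/4
L_2(4) = (1)·(-1)/[(4)·(2)] = -1/8
Sum: (-7)·(3/8) + 6·(3/4) + (-4)·(-1/8) = 19/8

19/8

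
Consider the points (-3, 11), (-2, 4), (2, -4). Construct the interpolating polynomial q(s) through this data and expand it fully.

q(s) = s^2 - 2s - 4

Build the Lagrange basis polynomials:
L_0(s) = (s + 2)(s - 2) / [5] = (1/5)s^2 - 4/5
L_1(s) = (s + 3)(s - 2) / [-4] = -(1/4)s^2 - (1/4)s + 3/2
L_2(s) = (s + 3)(s + 2) / [20] = (1/20)s^2 + (1/4)s + 3/10
q(s) = 11·L_0 + 4·L_1 + (-4)·L_2
  11·L_0(s) = (11/5)s^2 - 44/5
  4·L_1(s) = -s^2 - s + 6
  (-4)·L_2(s) = -(1/5)s^2 - s - 6/5
Adding term by term: s^2 - 2s - 4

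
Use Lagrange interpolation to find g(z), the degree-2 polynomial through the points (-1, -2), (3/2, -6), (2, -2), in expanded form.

g(z) = (16/5)z^2 - (16/5)z - 42/5

L_0(z) = (z - 3/2)(z - 2) / [15/2] = (2/15)z^2 - (7/15)z + 2/5
L_1(z) = (z + 1)(z - 2) / [-5/4] = -(4/5)z^2 + (4/5)z + 8/5
L_2(z) = (z + 1)(z - 3/2) / [3/2] = (2/3)z^2 - (1/3)z - 1
g(z) = (-2)·L_0 + (-6)·L_1 + (-2)·L_2
  (-2)·L_0(z) = -(4/15)z^2 + (14/15)z - 4/5
  (-6)·L_1(z) = (24/5)z^2 - (24/5)z - 48/5
  (-2)·L_2(z) = -(4/3)z^2 + (2/3)z + 2
Adding term by term: (16/5)z^2 - (16/5)z - 42/5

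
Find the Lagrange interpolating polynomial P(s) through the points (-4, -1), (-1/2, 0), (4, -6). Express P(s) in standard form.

P(s) = -(17/84)s^2 - (5/8)s - 11/42

Build the Lagrange basis polynomials:
L_0(s) = (s + 1/2)(s - 4) / [28] = (1/28)s^2 - (1/8)s - 1/14
L_1(s) = (s + 4)(s - 4) / [-63/4] = -(4/63)s^2 + 64/63
L_2(s) = (s + 4)(s + 1/2) / [36] = (1/36)s^2 + (1/8)s + 1/18
P(s) = (-1)·L_0 + 0·L_1 + (-6)·L_2
  (-1)·L_0(s) = -(1/28)s^2 + (1/8)s + 1/14
  0·L_1(s) = 0
  (-6)·L_2(s) = -(1/6)s^2 - (3/4)s - 1/3
Adding term by term: -(17/84)s^2 - (5/8)s - 11/42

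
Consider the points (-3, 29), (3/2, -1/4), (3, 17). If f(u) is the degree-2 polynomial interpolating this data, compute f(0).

L_0(0) = (-3/2)·(-3)/[(-9/2)·(-6)] = 1/6
L_1(0) = (3)·(-3)/[(9/2)·(-3/2)] = 4/3
L_2(0) = (3)·(-3/2)/[(6)·(3/2)] = -1/2
Sum: 29·(1/6) + (-1/4)·(4/3) + 17·(-1/2) = -4

-4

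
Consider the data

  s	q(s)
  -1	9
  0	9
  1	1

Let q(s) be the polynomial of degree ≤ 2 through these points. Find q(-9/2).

L_0(-9/2) = (-9/2)·(-11/2)/[(-1)·(-2)] = 99/8
L_1(-9/2) = (-7/2)·(-11/2)/[(1)·(-1)] = -77/4
L_2(-9/2) = (-7/2)·(-9/2)/[(2)·(1)] = 63/8
Sum: 9·(99/8) + 9·(-77/4) + 1·(63/8) = -54

-54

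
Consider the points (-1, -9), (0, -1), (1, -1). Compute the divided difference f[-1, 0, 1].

f[-1,0] = (-1 - (-9)) / (0 - (-1)) = 8
f[0,1] = (-1 - (-1)) / (1 - 0) = 0
f[-1,0,1] = (0 - 8) / (1 - (-1)) = -4

-4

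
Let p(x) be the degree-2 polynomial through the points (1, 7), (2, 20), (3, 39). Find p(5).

L_0(5) = (3)·(2)/[(-1)·(-2)] = 3
L_1(5) = (4)·(2)/[(1)·(-1)] = -8
L_2(5) = (4)·(3)/[(2)·(1)] = 6
Sum: 7·(3) + 20·(-8) + 39·(6) = 95

95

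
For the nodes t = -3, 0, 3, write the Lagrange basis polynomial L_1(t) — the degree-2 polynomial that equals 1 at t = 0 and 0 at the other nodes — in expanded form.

L_1(t) = -(1/9)t^2 + 1

L_1(t) = (t + 3)(t - 3) / [(3)·(-3)]
       = (t^2 - 9) / (-9)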